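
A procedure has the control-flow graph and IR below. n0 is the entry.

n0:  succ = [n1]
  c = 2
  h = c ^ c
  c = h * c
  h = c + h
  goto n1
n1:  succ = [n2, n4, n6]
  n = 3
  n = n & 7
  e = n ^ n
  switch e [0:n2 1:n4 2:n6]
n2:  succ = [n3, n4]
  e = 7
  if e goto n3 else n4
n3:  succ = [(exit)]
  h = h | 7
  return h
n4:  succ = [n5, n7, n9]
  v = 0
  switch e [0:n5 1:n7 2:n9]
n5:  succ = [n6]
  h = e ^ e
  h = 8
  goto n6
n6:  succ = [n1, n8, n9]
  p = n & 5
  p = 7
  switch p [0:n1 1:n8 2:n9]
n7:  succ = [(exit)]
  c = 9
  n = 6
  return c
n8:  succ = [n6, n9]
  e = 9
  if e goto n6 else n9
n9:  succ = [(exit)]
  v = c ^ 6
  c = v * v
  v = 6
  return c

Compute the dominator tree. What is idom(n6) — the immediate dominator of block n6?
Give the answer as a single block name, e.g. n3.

Answer: n1

Working:
idom tree: n1←n0 n2←n1 n3←n2 n4←n1 n5←n4 n6←n1 n7←n4 n8←n6 n9←n1
Join-block Dom:
  n1: preds {n0,n6}: {n0} ∩ {n0,n1,n6} = {n0}; idom=n0
  n4: preds {n1,n2}: {n0,n1} ∩ {n0,n1,n2} = {n0,n1}; idom=n1
  n6: preds {n1,n5,n8}: {n0,n1} ∩ {n0,n1,n4,n5} ∩ {n0,n1,n6,n8} = {n0,n1}; idom=n1
  n9: preds {n4,n6,n8}: {n0,n1,n4} ∩ {n0,n1,n6} ∩ {n0,n1,n6,n8} = {n0,n1}; idom=n1

idom(n6) = n1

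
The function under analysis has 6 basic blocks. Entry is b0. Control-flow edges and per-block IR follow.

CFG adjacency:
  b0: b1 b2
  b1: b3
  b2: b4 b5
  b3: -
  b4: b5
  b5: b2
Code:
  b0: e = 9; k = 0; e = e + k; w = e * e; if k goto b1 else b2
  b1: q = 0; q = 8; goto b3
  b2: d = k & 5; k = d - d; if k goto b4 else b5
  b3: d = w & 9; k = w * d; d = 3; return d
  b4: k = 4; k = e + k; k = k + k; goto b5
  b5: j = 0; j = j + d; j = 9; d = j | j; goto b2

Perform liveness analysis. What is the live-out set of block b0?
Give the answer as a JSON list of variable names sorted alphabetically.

Per-block:
  b0: def={e,k,w} ue=∅
  b1: def={q} ue=∅
  b2: def={d,k} ue={k}
  b3: def={d,k} ue={w}
  b4: def={k} ue={e}
  b5: def={d,j} ue={d}

Liveness:
  b0 li=∅ lo={e,k,w}
  b1 li={w} lo={w}
  b2 li={e,k} lo={d,e,k}
  b3 li={w} lo=∅
  b4 li={d,e} lo={d,e,k}
  b5 li={d,e,k} lo={e,k}

live-out(b0) = ["e", "k", "w"]

Answer: ["e", "k", "w"]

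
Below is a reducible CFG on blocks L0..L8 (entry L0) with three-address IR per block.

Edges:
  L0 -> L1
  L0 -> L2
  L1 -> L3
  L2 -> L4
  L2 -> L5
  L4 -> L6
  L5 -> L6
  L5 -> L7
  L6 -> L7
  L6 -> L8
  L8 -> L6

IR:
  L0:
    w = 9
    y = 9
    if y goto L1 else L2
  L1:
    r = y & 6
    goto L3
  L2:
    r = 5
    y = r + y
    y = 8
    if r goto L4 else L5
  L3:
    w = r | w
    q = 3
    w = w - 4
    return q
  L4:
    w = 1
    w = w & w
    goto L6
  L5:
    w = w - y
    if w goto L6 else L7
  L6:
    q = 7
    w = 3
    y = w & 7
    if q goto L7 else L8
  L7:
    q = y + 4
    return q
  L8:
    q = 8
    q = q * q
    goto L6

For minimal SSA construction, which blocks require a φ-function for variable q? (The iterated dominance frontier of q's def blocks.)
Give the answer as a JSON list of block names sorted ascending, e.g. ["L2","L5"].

idom tree: L1←L0 L2←L0 L3←L1 L4←L2 L5←L2 L6←L2 L7←L2 L8←L6
Dom at joins:
  L6: preds {L4,L5,L8}: {L0,L2,L4} ∩ {L0,L2,L5} ∩ {L0,L2,L6,L8} = {L0,L2}; idom=L2
  L7: preds {L5,L6}: {L0,L2,L5} ∩ {L0,L2,L6} = {L0,L2}; idom=L2

Frontier:
  join L6 pred L4: L4 stop@L2
  join L6 pred L5: L5 stop@L2
  join L6 pred L8: L8→L6 stop@L2
  join L7 pred L5: L5 stop@L2
  join L7 pred L6: L6 stop@L2
  L0 → ∅
  L1 → ∅
  L2 → ∅
  L3 → ∅
  L4 → {L6}
  L5 → {L6,L7}
  L6 → {L6,L7}
  L7 → ∅
  L8 → {L6}

φ for q: defs {L3,L6,L7,L8}
  DF⁺ = {L6,L7}

Answer: ["L6", "L7"]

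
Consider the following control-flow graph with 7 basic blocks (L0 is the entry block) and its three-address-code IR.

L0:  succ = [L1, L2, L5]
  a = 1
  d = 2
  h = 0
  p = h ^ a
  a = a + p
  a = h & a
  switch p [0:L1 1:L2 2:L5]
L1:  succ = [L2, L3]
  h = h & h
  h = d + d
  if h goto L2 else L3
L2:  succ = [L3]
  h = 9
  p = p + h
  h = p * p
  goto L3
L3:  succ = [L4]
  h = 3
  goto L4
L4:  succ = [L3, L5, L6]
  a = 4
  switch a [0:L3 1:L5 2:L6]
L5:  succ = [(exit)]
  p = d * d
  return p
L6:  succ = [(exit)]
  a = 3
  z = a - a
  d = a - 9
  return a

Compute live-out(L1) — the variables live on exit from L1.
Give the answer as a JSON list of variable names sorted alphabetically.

Answer: ["d", "p"]

Analysis:
def/use:
  L0: def={a,d,h,p} ue=∅
  L1: def={h} ue={d,h}
  L2: def={h,p} ue={p}
  L3: def={h} ue=∅
  L4: def={a} ue=∅
  L5: def={p} ue={d}
  L6: def={a,d,z} ue=∅

Live sets:
  live L0: ∅→{d,h,p}
  live L1: {d,h,p}→{d,p}
  live L2: {d,p}→{d}
  live L3: {d}→{d}
  live L4: {d}→{d}
  live L5: {d}→∅
  live L6: ∅→∅

live-out(L1) = ["d", "p"]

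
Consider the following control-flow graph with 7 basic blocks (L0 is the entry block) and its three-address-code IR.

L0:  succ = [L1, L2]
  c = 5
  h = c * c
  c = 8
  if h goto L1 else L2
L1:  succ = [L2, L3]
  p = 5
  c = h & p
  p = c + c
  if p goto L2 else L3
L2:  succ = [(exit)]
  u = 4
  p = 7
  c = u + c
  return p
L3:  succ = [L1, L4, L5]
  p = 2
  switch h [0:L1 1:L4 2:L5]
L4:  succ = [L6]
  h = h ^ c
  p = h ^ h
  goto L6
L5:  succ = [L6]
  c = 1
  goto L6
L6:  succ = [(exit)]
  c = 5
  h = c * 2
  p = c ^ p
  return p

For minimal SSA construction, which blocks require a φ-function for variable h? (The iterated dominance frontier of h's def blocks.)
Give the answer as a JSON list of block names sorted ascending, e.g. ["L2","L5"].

idom tree: L1←L0 L2←L0 L3←L1 L4←L3 L5←L3 L6←L3
Join-block Dom:
  L1: preds {L0,L3}: {L0} ∩ {L0,L1,L3} = {L0}; idom=L0
  L2: preds {L0,L1}: {L0} ∩ {L0,L1} = {L0}; idom=L0
  L6: preds {L4,L5}: {L0,L1,L3,L4} ∩ {L0,L1,L3,L5} = {L0,L1,L3}; idom=L3

DF walk-up:
  join L1 pred L0: · stop@L0
  join L1 pred L3: L3→L1 stop@L0
  join L2 pred L0: · stop@L0
  join L2 pred L1: L1 stop@L0
  join L6 pred L4: L4 stop@L3
  join L6 pred L5: L5 stop@L3
  L0 → ∅
  L1 → {L1,L2}
  L2 → ∅
  L3 → {L1}
  L4 → {L6}
  L5 → {L6}
  L6 → ∅

φ for h: defs {L0,L4,L6}
  DF⁺ = {L6}

Answer: ["L6"]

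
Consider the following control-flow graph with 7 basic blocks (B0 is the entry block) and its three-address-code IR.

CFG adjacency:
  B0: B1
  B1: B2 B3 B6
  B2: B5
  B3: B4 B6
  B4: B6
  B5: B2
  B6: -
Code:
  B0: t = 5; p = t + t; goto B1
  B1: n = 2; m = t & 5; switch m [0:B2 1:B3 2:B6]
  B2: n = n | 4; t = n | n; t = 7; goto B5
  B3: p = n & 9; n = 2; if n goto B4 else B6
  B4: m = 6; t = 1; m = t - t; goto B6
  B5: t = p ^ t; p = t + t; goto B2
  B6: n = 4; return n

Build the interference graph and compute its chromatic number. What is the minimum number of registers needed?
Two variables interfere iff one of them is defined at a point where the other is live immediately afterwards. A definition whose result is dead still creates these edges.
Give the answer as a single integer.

Block summaries:
  B0: {p,t} / ∅
  B1: {m,n} / {t}
  B2: {n,t} / {n}
  B3: {n,p} / {n}
  B4: {m,t} / ∅
  B5: {p,t} / {p,t}
  B6: {n} / ∅

Liveness:
  B0: in=∅ out={p,t}
  B1: in={p,t} out={n,p}
  B2: in={n,p} out={n,p,t}
  B3: in={n} out=∅
  B4: in=∅ out=∅
  B5: in={n,p,t} out={n,p}
  B6: in=∅ out=∅

Interfere edges:
  m↔{n,p}
  n↔{m,p,t}
  p↔{m,n,t}
  t↔{n,p}

Registers:
  clique {m,n,p} ⇒ need ≥ 3
  3-colouring: c0={n}  c1={p}  c2={m,t}
  χ = 3

Answer: 3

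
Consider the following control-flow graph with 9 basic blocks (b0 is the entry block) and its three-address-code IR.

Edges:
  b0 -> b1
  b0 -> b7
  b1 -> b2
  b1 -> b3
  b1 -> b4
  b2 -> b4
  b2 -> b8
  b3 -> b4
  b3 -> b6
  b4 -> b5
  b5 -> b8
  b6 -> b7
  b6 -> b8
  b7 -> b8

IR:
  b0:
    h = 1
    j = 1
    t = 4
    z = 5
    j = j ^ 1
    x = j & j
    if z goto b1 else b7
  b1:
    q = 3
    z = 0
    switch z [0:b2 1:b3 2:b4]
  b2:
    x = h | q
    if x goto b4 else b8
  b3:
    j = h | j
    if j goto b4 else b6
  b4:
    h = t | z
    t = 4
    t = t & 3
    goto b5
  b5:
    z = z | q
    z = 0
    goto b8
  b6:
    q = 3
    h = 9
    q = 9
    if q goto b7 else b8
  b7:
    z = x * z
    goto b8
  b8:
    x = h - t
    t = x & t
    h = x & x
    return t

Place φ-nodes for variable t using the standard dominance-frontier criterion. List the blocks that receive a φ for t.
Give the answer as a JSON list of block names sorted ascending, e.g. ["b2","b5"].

idom tree: b1←b0 b2←b1 b3←b1 b4←b1 b5←b4 b6←b3 b7←b0 b8←b0
Join-block Dom:
  b4: preds {b1,b2,b3}: {b0,b1} ∩ {b0,b1,b2} ∩ {b0,b1,b3} = {b0,b1}; idom=b1
  b7: preds {b0,b6}: {b0} ∩ {b0,b1,b3,b6} = {b0}; idom=b0
  b8: preds {b2,b5,b6,b7}: {b0,b1,b2} ∩ {b0,b1,b4,b5} ∩ {b0,b1,b3,b6} ∩ {b0,b7} = {b0}; idom=b0

DF derivation:
  b4←b1: walk · to b1
  b4←b2: walk b2 to b1
  b4←b3: walk b3 to b1
  b7←b0: walk · to b0
  b7←b6: walk b6→b3→b1 to b0
  b8←b2: walk b2→b1 to b0
  b8←b5: walk b5→b4→b1 to b0
  b8←b6: walk b6→b3→b1 to b0
  b8←b7: walk b7 to b0
  b0: DF=∅
  b1: DF={b7,b8}
  b2: DF={b4,b8}
  b3: DF={b4,b7,b8}
  b4: DF={b8}
  b5: DF={b8}
  b6: DF={b7,b8}
  b7: DF={b8}
  b8: DF=∅

φ for t: defs {b0,b4,b8}
  DF⁺ = {b8}

Answer: ["b8"]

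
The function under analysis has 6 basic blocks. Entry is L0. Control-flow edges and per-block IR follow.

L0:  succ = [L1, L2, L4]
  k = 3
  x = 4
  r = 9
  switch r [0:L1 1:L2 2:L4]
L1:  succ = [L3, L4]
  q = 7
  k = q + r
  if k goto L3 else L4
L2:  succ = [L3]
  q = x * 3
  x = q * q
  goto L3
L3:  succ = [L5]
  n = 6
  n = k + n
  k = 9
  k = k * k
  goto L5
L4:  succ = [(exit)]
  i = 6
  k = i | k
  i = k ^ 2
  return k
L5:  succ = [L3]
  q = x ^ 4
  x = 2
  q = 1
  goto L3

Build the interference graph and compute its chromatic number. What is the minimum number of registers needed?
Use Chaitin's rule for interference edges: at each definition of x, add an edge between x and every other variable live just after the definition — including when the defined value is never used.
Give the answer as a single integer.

Block summaries:
  L0 def {k,r,x} use ∅
  L1 def {k,q} use {r}
  L2 def {q,x} use {x}
  L3 def {k,n} use {k}
  L4 def {i,k} use {k}
  L5 def {q,x} use {x}

Liveness:
  L0 li=∅ lo={k,r,x}
  L1 li={r,x} lo={k,x}
  L2 li={k,x} lo={k,x}
  L3 li={k,x} lo={k,x}
  L4 li={k} lo=∅
  L5 li={k,x} lo={k,x}

Interference:
  i↔{k}
  k↔{i,n,q,r,x}
  n↔{k,x}
  q↔{k,r,x}
  r↔{k,q,x}
  x↔{k,n,q,r}

Registers:
  {k,q,r,x} pairwise interfere (4-clique) ⇒ χ ≥ 4
  4-colouring: r0={k}  r1={i,x}  r2={n,q}  r3={r}
  χ = 4

Answer: 4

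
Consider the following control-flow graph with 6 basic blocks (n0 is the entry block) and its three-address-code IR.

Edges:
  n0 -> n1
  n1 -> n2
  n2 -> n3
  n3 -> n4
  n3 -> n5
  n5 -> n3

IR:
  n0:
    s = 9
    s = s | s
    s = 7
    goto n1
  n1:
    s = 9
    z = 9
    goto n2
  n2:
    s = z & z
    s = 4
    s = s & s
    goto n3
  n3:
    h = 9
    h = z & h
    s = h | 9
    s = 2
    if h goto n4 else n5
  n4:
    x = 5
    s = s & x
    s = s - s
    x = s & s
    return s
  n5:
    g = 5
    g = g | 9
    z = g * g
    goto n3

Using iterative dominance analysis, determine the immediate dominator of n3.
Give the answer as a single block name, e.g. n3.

idom tree: n1←n0 n2←n1 n3←n2 n4←n3 n5←n3
Join-block Dom:
  n3: preds {n2,n5}: {n0,n1,n2} ∩ {n0,n1,n2,n3,n5} = {n0,n1,n2}; idom=n2

idom(n3) = n2

Answer: n2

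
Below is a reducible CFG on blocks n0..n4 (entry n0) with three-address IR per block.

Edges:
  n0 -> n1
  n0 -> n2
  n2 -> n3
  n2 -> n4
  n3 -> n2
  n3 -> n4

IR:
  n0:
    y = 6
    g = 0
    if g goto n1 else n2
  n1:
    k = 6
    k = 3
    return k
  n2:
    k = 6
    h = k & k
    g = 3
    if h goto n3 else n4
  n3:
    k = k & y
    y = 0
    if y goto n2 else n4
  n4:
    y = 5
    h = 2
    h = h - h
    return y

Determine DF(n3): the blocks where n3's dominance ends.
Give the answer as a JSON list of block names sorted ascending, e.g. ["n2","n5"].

idom tree: n1←n0 n2←n0 n3←n2 n4←n2
Dom∩ at merges:
  n2: preds {n0,n3}: {n0} ∩ {n0,n2,n3} = {n0}; idom=n0
  n4: preds {n2,n3}: {n0,n2} ∩ {n0,n2,n3} = {n0,n2}; idom=n2

DF walk-up:
  join n2 pred n0: · stop@n0
  join n2 pred n3: n3→n2 stop@n0
  join n4 pred n2: · stop@n2
  join n4 pred n3: n3 stop@n2
  n0: DF=∅
  n1: DF=∅
  n2: DF={n2}
  n3: DF={n2,n4}
  n4: DF=∅

DF(n3) = ["n2", "n4"]

Answer: ["n2", "n4"]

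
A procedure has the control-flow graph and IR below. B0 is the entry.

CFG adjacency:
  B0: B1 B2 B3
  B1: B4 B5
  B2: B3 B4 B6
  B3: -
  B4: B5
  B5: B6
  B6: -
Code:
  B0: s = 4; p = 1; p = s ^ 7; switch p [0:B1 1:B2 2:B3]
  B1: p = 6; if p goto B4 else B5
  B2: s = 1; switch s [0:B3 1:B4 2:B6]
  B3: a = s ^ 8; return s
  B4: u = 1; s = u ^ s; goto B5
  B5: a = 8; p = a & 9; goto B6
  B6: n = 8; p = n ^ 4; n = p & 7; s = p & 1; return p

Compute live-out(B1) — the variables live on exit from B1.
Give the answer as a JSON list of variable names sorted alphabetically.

Answer: ["s"]

Derivation:
Per-block:
  B0 def {p,s} use ∅
  B1 def {p} use ∅
  B2 def {s} use ∅
  B3 def {a} use {s}
  B4 def {s,u} use {s}
  B5 def {a,p} use ∅
  B6 def {n,p,s} use ∅

Backward fixpoint:
  live B0: ∅→{s}
  live B1: {s}→{s}
  live B2: ∅→{s}
  live B3: {s}→∅
  live B4: {s}→∅
  live B5: ∅→∅
  live B6: ∅→∅

live-out(B1) = ["s"]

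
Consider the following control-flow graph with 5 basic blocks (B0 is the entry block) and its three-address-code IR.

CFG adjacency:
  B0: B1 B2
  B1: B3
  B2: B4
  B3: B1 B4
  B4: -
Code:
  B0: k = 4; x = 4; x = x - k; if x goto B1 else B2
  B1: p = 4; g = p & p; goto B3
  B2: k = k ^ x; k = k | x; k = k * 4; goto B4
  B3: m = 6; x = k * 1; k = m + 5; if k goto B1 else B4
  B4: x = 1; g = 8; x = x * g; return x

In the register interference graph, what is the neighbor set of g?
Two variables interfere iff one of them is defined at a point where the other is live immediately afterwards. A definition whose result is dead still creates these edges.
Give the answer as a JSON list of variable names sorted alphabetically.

Answer: ["k", "x"]

Working:
Per-block:
  B0: {k,x} / ∅
  B1: {g,p} / ∅
  B2: {k} / {k,x}
  B3: {k,m,x} / {k}
  B4: {g,x} / ∅

Backward fixpoint:
  B0: in=∅ out={k,x}
  B1: in={k} out={k}
  B2: in={k,x} out=∅
  B3: in={k} out={k}
  B4: in=∅ out=∅

Conflict graph:
  g — {k,x}
  k — {g,m,p,x}
  m — {k,x}
  p — {k}
  x — {g,k,m}

N(g) = ["k", "x"]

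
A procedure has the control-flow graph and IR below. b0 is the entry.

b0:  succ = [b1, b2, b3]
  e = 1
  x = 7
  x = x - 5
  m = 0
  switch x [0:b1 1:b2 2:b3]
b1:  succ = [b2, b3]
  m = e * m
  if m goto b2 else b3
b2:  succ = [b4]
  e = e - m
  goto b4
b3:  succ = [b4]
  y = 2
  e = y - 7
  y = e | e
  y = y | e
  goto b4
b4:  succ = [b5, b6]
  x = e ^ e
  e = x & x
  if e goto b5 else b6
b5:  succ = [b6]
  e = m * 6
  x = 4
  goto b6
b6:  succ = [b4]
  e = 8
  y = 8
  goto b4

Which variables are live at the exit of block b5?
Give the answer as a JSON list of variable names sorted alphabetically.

def/use:
  b0: def={e,m,x} ue=∅
  b1: def={m} ue={e,m}
  b2: def={e} ue={e,m}
  b3: def={e,y} ue=∅
  b4: def={e,x} ue={e}
  b5: def={e,x} ue={m}
  b6: def={e,y} ue=∅

Live sets:
  b0: in=∅ out={e,m}
  b1: in={e,m} out={e,m}
  b2: in={e,m} out={e,m}
  b3: in={m} out={e,m}
  b4: in={e,m} out={m}
  b5: in={m} out={m}
  b6: in={m} out={e,m}

live-out(b5) = ["m"]

Answer: ["m"]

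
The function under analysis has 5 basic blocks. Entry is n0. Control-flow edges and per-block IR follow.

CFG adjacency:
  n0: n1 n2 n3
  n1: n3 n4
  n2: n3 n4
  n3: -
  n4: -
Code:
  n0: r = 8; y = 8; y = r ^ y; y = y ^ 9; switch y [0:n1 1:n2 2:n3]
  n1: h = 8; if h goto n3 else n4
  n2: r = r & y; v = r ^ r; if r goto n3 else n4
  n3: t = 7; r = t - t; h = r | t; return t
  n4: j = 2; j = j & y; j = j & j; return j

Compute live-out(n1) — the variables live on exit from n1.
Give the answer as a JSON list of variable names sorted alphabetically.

Block summaries:
  n0: def={r,y} ue=∅
  n1: def={h} ue=∅
  n2: def={r,v} ue={r,y}
  n3: def={h,r,t} ue=∅
  n4: def={j} ue={y}

Backward fixpoint:
  live n0: ∅→{r,y}
  live n1: {y}→{y}
  live n2: {r,y}→{y}
  live n3: ∅→∅
  live n4: {y}→∅

live-out(n1) = ["y"]

Answer: ["y"]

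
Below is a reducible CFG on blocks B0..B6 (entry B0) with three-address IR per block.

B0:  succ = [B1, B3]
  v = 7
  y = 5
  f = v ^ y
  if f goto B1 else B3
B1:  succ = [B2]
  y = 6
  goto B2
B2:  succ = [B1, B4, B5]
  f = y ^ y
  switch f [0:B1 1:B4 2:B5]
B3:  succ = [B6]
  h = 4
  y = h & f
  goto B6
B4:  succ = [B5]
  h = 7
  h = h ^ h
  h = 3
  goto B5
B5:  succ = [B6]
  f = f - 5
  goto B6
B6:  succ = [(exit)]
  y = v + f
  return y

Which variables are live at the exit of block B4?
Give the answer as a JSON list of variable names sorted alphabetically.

Per-block:
  B0: def={f,v,y} ue=∅
  B1: def={y} ue=∅
  B2: def={f} ue={y}
  B3: def={h,y} ue={f}
  B4: def={h} ue=∅
  B5: def={f} ue={f}
  B6: def={y} ue={f,v}

Backward fixpoint:
  B0: in=∅ out={f,v}
  B1: in={v} out={v,y}
  B2: in={v,y} out={f,v}
  B3: in={f,v} out={f,v}
  B4: in={f,v} out={f,v}
  B5: in={f,v} out={f,v}
  B6: in={f,v} out=∅

live-out(B4) = ["f", "v"]

Answer: ["f", "v"]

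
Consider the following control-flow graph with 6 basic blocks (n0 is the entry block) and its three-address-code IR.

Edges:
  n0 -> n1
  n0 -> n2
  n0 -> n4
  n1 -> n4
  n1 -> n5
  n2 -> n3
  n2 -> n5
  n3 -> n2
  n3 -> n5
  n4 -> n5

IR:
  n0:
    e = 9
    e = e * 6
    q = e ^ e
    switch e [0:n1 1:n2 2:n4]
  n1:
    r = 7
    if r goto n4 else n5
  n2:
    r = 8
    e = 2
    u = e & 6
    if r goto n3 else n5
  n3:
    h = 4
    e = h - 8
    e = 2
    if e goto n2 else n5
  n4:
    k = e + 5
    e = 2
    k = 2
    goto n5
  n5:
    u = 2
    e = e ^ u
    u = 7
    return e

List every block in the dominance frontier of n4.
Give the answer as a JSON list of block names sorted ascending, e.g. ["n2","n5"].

Answer: ["n5"]

Analysis:
idom tree: n1←n0 n2←n0 n3←n2 n4←n0 n5←n0
Dom at joins:
  n2: preds {n0,n3}: {n0} ∩ {n0,n2,n3} = {n0}; idom=n0
  n4: preds {n0,n1}: {n0} ∩ {n0,n1} = {n0}; idom=n0
  n5: preds {n1,n2,n3,n4}: {n0,n1} ∩ {n0,n2} ∩ {n0,n2,n3} ∩ {n0,n4} = {n0}; idom=n0

Frontier:
  join n2 pred n0: · stop@n0
  join n2 pred n3: n3→n2 stop@n0
  join n4 pred n0: · stop@n0
  join n4 pred n1: n1 stop@n0
  join n5 pred n1: n1 stop@n0
  join n5 pred n2: n2 stop@n0
  join n5 pred n3: n3→n2 stop@n0
  join n5 pred n4: n4 stop@n0
  DF(n0)=∅
  DF(n1)={n4,n5}
  DF(n2)={n2,n5}
  DF(n3)={n2,n5}
  DF(n4)={n5}
  DF(n5)=∅

DF(n4) = ["n5"]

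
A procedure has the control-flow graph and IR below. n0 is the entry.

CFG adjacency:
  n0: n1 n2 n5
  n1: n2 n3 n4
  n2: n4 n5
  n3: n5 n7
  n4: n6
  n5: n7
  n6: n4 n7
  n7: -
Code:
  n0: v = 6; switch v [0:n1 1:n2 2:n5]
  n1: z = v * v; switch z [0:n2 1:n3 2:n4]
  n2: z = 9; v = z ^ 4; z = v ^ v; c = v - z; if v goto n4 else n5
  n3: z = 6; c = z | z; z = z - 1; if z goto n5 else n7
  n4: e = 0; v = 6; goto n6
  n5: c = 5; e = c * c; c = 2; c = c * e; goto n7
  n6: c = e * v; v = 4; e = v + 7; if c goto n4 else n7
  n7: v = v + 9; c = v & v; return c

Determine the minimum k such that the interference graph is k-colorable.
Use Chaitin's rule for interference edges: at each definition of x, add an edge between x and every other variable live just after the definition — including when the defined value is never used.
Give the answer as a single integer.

Answer: 3

Analysis:
Block summaries:
  n0: def={v} ue=∅
  n1: def={z} ue={v}
  n2: def={c,v,z} ue=∅
  n3: def={c,z} ue=∅
  n4: def={e,v} ue=∅
  n5: def={c,e} ue=∅
  n6: def={c,e,v} ue={e,v}
  n7: def={c,v} ue={v}

Liveness:
  n0: in=∅ out={v}
  n1: in={v} out={v}
  n2: in=∅ out={v}
  n3: in={v} out={v}
  n4: in=∅ out={e,v}
  n5: in={v} out={v}
  n6: in={e,v} out={v}
  n7: in={v} out=∅

Conflict graph:
  c: {e,v,z}
  e: {c,v}
  v: {c,e,z}
  z: {c,v}

Colouring:
  {c,e,v} pairwise interfere (3-clique) ⇒ χ ≥ 3
  assign c→c0 e→c2 v→c1 z→c2 — no edge inside a register ⇒ χ ≤ 3
  χ = 3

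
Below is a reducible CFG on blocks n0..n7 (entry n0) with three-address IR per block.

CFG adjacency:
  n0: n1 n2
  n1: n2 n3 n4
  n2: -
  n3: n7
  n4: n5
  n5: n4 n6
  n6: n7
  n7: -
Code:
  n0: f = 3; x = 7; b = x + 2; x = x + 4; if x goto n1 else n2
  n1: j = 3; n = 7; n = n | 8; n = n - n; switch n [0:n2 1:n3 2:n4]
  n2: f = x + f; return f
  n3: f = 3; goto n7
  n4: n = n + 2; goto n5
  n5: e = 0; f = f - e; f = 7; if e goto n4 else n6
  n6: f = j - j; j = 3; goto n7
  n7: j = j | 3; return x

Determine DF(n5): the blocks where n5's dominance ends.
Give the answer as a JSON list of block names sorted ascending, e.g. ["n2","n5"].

Answer: ["n4", "n7"]

Working:
idom tree: n1←n0 n2←n0 n3←n1 n4←n1 n5←n4 n6←n5 n7←n1
Dom∩ at merges:
  n2: preds {n0,n1}: {n0} ∩ {n0,n1} = {n0}; idom=n0
  n4: preds {n1,n5}: {n0,n1} ∩ {n0,n1,n4,n5} = {n0,n1}; idom=n1
  n7: preds {n3,n6}: {n0,n1,n3} ∩ {n0,n1,n4,n5,n6} = {n0,n1}; idom=n1

DF derivation:
  join n2 pred n0: · stop@n0
  join n2 pred n1: n1 stop@n0
  join n4 pred n1: · stop@n1
  join n4 pred n5: n5→n4 stop@n1
  join n7 pred n3: n3 stop@n1
  join n7 pred n6: n6→n5→n4 stop@n1
  n0 → ∅
  n1 → {n2}
  n2 → ∅
  n3 → {n7}
  n4 → {n4,n7}
  n5 → {n4,n7}
  n6 → {n7}
  n7 → ∅

DF(n5) = ["n4", "n7"]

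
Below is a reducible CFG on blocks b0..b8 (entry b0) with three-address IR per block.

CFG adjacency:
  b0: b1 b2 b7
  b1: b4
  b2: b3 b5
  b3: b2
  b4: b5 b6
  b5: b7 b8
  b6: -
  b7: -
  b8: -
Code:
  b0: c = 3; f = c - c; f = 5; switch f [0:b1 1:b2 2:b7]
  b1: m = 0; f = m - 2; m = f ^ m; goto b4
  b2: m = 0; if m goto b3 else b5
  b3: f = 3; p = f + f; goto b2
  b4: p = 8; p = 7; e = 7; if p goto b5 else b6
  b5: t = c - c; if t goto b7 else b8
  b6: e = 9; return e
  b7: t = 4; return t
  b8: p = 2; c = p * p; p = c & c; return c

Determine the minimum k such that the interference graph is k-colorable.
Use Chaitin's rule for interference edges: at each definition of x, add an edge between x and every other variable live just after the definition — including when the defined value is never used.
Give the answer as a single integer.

Answer: 3

Derivation:
Block summaries:
  b0: def={c,f} ue=∅
  b1: def={f,m} ue=∅
  b2: def={m} ue=∅
  b3: def={f,p} ue=∅
  b4: def={e,p} ue=∅
  b5: def={t} ue={c}
  b6: def={e} ue=∅
  b7: def={t} ue=∅
  b8: def={c,p} ue=∅

Backward fixpoint:
  b0 li=∅ lo={c}
  b1 li={c} lo={c}
  b2 li={c} lo={c}
  b3 li={c} lo={c}
  b4 li={c} lo={c}
  b5 li={c} lo=∅
  b6 li=∅ lo=∅
  b7 li=∅ lo=∅
  b8 li=∅ lo=∅

Interference:
  c — {e,f,m,p}
  e — {c,p}
  f — {c,m}
  m — {c,f}
  p — {c,e}
  t — ∅

Registers:
  lower bound: {c,e,p} mutually conflict ⇒ χ ≥ 3
  assign c→c0 e→c1 f→c1 m→c2 p→c2 t→c0 — no edge inside a register ⇒ χ ≤ 3
  χ = 3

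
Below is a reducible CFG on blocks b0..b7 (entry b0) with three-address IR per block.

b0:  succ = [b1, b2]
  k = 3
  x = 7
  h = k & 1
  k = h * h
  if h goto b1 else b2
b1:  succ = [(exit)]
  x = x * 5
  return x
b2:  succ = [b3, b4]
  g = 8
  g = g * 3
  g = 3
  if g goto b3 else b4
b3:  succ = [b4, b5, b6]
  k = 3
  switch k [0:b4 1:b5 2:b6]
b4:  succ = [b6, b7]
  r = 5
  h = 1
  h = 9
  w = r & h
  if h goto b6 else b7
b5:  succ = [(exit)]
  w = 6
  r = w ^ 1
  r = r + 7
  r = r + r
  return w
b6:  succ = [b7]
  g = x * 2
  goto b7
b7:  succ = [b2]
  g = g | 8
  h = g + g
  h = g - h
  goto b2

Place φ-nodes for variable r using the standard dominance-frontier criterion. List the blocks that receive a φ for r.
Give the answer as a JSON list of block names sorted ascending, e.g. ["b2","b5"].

idom tree: b1←b0 b2←b0 b3←b2 b4←b2 b5←b3 b6←b2 b7←b2
Join-block Dom:
  b2: preds {b0,b7}: {b0} ∩ {b0,b2,b7} = {b0}; idom=b0
  b4: preds {b2,b3}: {b0,b2} ∩ {b0,b2,b3} = {b0,b2}; idom=b2
  b6: preds {b3,b4}: {b0,b2,b3} ∩ {b0,b2,b4} = {b0,b2}; idom=b2
  b7: preds {b4,b6}: {b0,b2,b4} ∩ {b0,b2,b6} = {b0,b2}; idom=b2

DF walk-up:
  join b2 pred b0: · stop@b0
  join b2 pred b7: b7→b2 stop@b0
  join b4 pred b2: · stop@b2
  join b4 pred b3: b3 stop@b2
  join b6 pred b3: b3 stop@b2
  join b6 pred b4: b4 stop@b2
  join b7 pred b4: b4 stop@b2
  join b7 pred b6: b6 stop@b2
  DF(b0)=∅
  DF(b1)=∅
  DF(b2)={b2}
  DF(b3)={b4,b6}
  DF(b4)={b6,b7}
  DF(b5)=∅
  DF(b6)={b7}
  DF(b7)={b2}

φ for r: defs {b4,b5}
  DF⁺ = {b2,b6,b7}

Answer: ["b2", "b6", "b7"]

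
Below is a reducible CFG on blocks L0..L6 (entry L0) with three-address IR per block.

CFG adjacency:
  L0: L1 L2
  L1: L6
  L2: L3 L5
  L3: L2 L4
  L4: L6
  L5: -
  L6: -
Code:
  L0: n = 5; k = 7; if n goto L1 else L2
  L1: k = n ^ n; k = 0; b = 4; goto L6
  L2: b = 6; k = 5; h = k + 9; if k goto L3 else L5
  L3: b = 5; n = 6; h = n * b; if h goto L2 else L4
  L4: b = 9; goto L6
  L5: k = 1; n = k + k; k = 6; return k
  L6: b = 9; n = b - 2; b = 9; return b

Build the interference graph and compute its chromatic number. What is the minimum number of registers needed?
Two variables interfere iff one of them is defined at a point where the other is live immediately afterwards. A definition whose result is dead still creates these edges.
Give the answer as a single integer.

Answer: 2

Analysis:
Block summaries:
  L0: def={k,n} ue=∅
  L1: def={b,k} ue={n}
  L2: def={b,h,k} ue=∅
  L3: def={b,h,n} ue=∅
  L4: def={b} ue=∅
  L5: def={k,n} ue=∅
  L6: def={b,n} ue=∅

Liveness:
  live L0: ∅→{n}
  live L1: {n}→∅
  live L2: ∅→∅
  live L3: ∅→∅
  live L4: ∅→∅
  live L5: ∅→∅
  live L6: ∅→∅

Interfere edges:
  b: {n}
  h: {k}
  k: {h,n}
  n: {b,k}

Chromatic number:
  lower bound: {b,n} mutually conflict ⇒ χ ≥ 2
  assign b→r0 h→r1 k→r0 n→r1 — no edge inside a register ⇒ χ ≤ 2
  χ = 2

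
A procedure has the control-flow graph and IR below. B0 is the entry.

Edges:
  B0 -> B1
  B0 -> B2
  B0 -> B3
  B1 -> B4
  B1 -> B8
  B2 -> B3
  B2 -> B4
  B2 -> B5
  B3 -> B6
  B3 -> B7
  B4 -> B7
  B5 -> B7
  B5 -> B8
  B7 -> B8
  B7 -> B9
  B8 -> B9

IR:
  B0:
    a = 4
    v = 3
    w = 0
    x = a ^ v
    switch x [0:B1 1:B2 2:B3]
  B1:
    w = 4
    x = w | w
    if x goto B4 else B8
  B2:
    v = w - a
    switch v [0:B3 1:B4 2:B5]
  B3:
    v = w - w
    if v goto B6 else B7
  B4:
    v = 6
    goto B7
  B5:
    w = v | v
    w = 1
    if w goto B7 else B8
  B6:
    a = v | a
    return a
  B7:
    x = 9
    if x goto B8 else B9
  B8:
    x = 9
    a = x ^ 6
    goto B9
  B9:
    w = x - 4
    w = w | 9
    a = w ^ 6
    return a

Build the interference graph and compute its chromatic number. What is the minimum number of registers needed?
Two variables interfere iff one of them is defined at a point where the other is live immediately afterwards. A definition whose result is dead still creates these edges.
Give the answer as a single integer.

Per-block:
  B0: def={a,v,w,x} ue=∅
  B1: def={w,x} ue=∅
  B2: def={v} ue={a,w}
  B3: def={v} ue={w}
  B4: def={v} ue=∅
  B5: def={w} ue={v}
  B6: def={a} ue={a,v}
  B7: def={x} ue=∅
  B8: def={a,x} ue=∅
  B9: def={a,w} ue={x}

Liveness:
  B0 li=∅ lo={a,w}
  B1 li=∅ lo=∅
  B2 li={a,w} lo={a,v,w}
  B3 li={a,w} lo={a,v}
  B4 li=∅ lo=∅
  B5 li={v} lo=∅
  B6 li={a,v} lo=∅
  B7 li=∅ lo={x}
  B8 li=∅ lo={x}
  B9 li={x} lo=∅

Conflict graph:
  a — {v,w,x}
  v — {a,w}
  w — {a,v,x}
  x — {a,w}

Chromatic number:
  lower bound: {a,v,w} mutually conflict ⇒ χ ≥ 3
  3-colouring: c0={a}  c1={w}  c2={v,x}
  χ = 3

Answer: 3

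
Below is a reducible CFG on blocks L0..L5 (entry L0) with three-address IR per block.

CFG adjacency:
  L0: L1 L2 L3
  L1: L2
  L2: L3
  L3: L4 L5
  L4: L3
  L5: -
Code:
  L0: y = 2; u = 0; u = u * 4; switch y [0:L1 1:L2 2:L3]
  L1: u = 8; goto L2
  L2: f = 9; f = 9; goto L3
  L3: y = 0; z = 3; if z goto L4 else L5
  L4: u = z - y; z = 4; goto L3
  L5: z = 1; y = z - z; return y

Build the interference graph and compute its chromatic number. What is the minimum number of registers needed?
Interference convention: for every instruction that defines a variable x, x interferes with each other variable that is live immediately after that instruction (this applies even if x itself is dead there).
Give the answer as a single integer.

def/use:
  L0 def {u,y} use ∅
  L1 def {u} use ∅
  L2 def {f} use ∅
  L3 def {y,z} use ∅
  L4 def {u,z} use {y,z}
  L5 def {y,z} use ∅

Backward fixpoint:
  L0 li=∅ lo=∅
  L1 li=∅ lo=∅
  L2 li=∅ lo=∅
  L3 li=∅ lo={y,z}
  L4 li={y,z} lo=∅
  L5 li=∅ lo=∅

Conflict graph:
  f↔∅
  u↔{y}
  y↔{u,z}
  z↔{y}

Chromatic number:
  lower bound: {u,y} mutually conflict ⇒ χ ≥ 2
  2-colouring: R0={f,y}  R1={u,z}
  χ = 2

Answer: 2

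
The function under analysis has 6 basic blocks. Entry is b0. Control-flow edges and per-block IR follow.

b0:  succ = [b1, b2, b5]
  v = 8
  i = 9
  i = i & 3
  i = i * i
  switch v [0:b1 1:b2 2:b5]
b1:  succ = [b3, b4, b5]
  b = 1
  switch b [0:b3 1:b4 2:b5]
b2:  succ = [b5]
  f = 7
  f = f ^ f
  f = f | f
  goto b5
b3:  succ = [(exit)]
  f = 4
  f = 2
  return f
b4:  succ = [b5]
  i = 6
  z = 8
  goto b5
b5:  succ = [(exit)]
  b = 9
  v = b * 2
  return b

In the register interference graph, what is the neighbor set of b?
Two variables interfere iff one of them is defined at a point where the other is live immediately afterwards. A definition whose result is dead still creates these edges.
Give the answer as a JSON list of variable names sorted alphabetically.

Answer: ["v"]

Working:
Block summaries:
  b0: def={i,v} ue=∅
  b1: def={b} ue=∅
  b2: def={f} ue=∅
  b3: def={f} ue=∅
  b4: def={i,z} ue=∅
  b5: def={b,v} ue=∅

Backward fixpoint:
  live b0: ∅→∅
  live b1: ∅→∅
  live b2: ∅→∅
  live b3: ∅→∅
  live b4: ∅→∅
  live b5: ∅→∅

Interference:
  b↔{v}
  f↔∅
  i↔{v}
  v↔{b,i}
  z↔∅

N(b) = ["v"]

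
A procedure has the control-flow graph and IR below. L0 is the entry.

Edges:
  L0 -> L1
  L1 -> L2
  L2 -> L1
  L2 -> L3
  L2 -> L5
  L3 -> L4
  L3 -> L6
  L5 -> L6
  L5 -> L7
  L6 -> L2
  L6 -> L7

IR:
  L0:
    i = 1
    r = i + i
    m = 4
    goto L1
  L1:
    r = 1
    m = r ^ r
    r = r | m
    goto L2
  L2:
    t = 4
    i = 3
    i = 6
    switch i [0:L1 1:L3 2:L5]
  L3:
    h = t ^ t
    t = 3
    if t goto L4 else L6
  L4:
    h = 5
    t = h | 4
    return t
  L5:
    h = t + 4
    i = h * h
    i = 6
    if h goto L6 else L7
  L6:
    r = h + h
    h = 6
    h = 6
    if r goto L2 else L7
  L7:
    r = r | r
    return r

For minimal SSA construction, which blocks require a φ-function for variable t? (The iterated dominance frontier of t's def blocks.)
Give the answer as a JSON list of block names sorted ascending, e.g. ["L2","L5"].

Answer: ["L1", "L2", "L6", "L7"]

Working:
idom tree: L1←L0 L2←L1 L3←L2 L4←L3 L5←L2 L6←L2 L7←L2
Dom∩ at merges:
  L1: preds {L0,L2}: {L0} ∩ {L0,L1,L2} = {L0}; idom=L0
  L2: preds {L1,L6}: {L0,L1} ∩ {L0,L1,L2,L6} = {L0,L1}; idom=L1
  L6: preds {L3,L5}: {L0,L1,L2,L3} ∩ {L0,L1,L2,L5} = {L0,L1,L2}; idom=L2
  L7: preds {L5,L6}: {L0,L1,L2,L5} ∩ {L0,L1,L2,L6} = {L0,L1,L2}; idom=L2

Frontier:
  join L1 pred L0: · stop@L0
  join L1 pred L2: L2→L1 stop@L0
  join L2 pred L1: · stop@L1
  join L2 pred L6: L6→L2 stop@L1
  join L6 pred L3: L3 stop@L2
  join L6 pred L5: L5 stop@L2
  join L7 pred L5: L5 stop@L2
  join L7 pred L6: L6 stop@L2
  L0 → ∅
  L1 → {L1}
  L2 → {L1,L2}
  L3 → {L6}
  L4 → ∅
  L5 → {L6,L7}
  L6 → {L2,L7}
  L7 → ∅

φ for t: defs {L2,L3,L4}
  DF⁺ = {L1,L2,L6,L7}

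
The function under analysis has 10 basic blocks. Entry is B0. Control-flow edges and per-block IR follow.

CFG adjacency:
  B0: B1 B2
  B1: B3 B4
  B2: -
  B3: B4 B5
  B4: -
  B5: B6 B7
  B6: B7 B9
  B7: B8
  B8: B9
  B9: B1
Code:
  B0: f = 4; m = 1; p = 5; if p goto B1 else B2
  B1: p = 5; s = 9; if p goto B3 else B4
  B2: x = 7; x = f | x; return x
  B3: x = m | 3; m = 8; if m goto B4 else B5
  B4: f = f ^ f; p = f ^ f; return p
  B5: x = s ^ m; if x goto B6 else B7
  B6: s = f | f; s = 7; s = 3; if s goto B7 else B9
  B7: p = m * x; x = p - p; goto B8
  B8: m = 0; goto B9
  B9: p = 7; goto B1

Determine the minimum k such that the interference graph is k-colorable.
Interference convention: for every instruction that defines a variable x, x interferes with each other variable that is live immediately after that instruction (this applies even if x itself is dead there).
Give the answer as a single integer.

Answer: 4

Analysis:
Block summaries:
  B0 def {f,m,p} use ∅
  B1 def {p,s} use ∅
  B2 def {x} use {f}
  B3 def {m,x} use {m}
  B4 def {f,p} use {f}
  B5 def {x} use {m,s}
  B6 def {s} use {f}
  B7 def {p,x} use {m,x}
  B8 def {m} use ∅
  B9 def {p} use ∅

Live sets:
  B0: in=∅ out={f,m}
  B1: in={f,m} out={f,m,s}
  B2: in={f} out=∅
  B3: in={f,m,s} out={f,m,s}
  B4: in={f} out=∅
  B5: in={f,m,s} out={f,m,x}
  B6: in={f,m,x} out={f,m,x}
  B7: in={f,m,x} out={f}
  B8: in={f} out={f,m}
  B9: in={f,m} out={f,m}

Interfere edges:
  f↔{m,p,s,x}
  m↔{f,p,s,x}
  p↔{f,m,s}
  s↔{f,m,p,x}
  x↔{f,m,s}

Registers:
  clique {f,m,p,s} ⇒ need ≥ 4
  assign f→r0 m→r1 p→r3 s→r2 x→r3 — no edge inside a register ⇒ χ ≤ 4
  χ = 4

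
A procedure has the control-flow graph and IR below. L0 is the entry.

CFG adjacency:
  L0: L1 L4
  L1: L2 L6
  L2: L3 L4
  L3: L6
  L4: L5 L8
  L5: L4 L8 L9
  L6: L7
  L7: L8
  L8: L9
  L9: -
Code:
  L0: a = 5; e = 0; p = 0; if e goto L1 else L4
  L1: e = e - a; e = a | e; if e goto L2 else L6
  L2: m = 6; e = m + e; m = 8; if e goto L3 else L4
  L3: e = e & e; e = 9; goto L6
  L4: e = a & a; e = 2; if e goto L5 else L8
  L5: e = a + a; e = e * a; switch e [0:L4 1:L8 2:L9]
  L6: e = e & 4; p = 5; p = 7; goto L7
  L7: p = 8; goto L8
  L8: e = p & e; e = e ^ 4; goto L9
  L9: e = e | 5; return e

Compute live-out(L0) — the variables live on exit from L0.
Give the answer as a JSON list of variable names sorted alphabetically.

def/use:
  L0: {a,e,p} / ∅
  L1: {e} / {a,e}
  L2: {e,m} / {e}
  L3: {e} / {e}
  L4: {e} / {a}
  L5: {e} / {a}
  L6: {e,p} / {e}
  L7: {p} / ∅
  L8: {e} / {e,p}
  L9: {e} / {e}

Live sets:
  L0: in=∅ out={a,e,p}
  L1: in={a,e,p} out={a,e,p}
  L2: in={a,e,p} out={a,e,p}
  L3: in={e} out={e}
  L4: in={a,p} out={a,e,p}
  L5: in={a,p} out={a,e,p}
  L6: in={e} out={e}
  L7: in={e} out={e,p}
  L8: in={e,p} out={e}
  L9: in={e} out=∅

live-out(L0) = ["a", "e", "p"]

Answer: ["a", "e", "p"]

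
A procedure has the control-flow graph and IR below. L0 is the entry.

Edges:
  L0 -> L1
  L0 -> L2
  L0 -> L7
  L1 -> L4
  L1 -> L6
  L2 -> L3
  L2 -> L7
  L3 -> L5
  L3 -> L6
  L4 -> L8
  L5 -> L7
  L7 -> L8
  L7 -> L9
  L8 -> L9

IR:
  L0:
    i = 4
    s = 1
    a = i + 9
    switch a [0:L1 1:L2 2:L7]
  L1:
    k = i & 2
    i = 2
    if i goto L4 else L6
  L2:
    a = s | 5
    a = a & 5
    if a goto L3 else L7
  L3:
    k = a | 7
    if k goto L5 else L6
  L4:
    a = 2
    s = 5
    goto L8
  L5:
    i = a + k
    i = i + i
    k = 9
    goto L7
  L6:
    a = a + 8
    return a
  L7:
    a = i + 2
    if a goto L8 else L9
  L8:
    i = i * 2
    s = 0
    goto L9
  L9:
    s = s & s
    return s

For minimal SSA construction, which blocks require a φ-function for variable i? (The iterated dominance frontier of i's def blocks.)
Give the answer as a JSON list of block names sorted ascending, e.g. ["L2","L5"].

idom tree: L1←L0 L2←L0 L3←L2 L4←L1 L5←L3 L6←L0 L7←L0 L8←L0 L9←L0
Dom at joins:
  L6: preds {L1,L3}: {L0,L1} ∩ {L0,L2,L3} = {L0}; idom=L0
  L7: preds {L0,L2,L5}: {L0} ∩ {L0,L2} ∩ {L0,L2,L3,L5} = {L0}; idom=L0
  L8: preds {L4,L7}: {L0,L1,L4} ∩ {L0,L7} = {L0}; idom=L0
  L9: preds {L7,L8}: {L0,L7} ∩ {L0,L8} = {L0}; idom=L0

DF walk-up:
  L6←L1: walk L1 to L0
  L6←L3: walk L3→L2 to L0
  L7←L0: walk · to L0
  L7←L2: walk L2 to L0
  L7←L5: walk L5→L3→L2 to L0
  L8←L4: walk L4→L1 to L0
  L8←L7: walk L7 to L0
  L9←L7: walk L7 to L0
  L9←L8: walk L8 to L0
  L0: DF=∅
  L1: DF={L6,L8}
  L2: DF={L6,L7}
  L3: DF={L6,L7}
  L4: DF={L8}
  L5: DF={L7}
  L6: DF=∅
  L7: DF={L8,L9}
  L8: DF={L9}
  L9: DF=∅

φ for i: defs {L0,L1,L5,L8}
  DF⁺ = {L6,L7,L8,L9}

Answer: ["L6", "L7", "L8", "L9"]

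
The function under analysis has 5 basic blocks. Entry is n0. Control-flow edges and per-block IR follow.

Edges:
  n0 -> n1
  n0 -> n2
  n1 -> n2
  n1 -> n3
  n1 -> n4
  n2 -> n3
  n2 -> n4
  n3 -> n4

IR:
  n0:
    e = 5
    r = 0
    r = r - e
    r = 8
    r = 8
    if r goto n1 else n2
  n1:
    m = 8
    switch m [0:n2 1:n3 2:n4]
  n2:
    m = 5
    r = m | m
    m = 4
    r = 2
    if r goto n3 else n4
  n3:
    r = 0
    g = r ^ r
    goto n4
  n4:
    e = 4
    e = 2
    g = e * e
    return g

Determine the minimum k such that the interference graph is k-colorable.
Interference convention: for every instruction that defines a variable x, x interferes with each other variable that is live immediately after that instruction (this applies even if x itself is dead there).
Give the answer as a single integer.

def/use:
  n0 def {e,r} use ∅
  n1 def {m} use ∅
  n2 def {m,r} use ∅
  n3 def {g,r} use ∅
  n4 def {e,g} use ∅

Live sets:
  n0 li=∅ lo=∅
  n1 li=∅ lo=∅
  n2 li=∅ lo=∅
  n3 li=∅ lo=∅
  n4 li=∅ lo=∅

Conflict graph:
  e — {r}
  g — ∅
  m — ∅
  r — {e}

Colouring:
  {e,r} pairwise interfere (2-clique) ⇒ χ ≥ 2
  2-colouring: r0={e,g,m}  r1={r}
  χ = 2

Answer: 2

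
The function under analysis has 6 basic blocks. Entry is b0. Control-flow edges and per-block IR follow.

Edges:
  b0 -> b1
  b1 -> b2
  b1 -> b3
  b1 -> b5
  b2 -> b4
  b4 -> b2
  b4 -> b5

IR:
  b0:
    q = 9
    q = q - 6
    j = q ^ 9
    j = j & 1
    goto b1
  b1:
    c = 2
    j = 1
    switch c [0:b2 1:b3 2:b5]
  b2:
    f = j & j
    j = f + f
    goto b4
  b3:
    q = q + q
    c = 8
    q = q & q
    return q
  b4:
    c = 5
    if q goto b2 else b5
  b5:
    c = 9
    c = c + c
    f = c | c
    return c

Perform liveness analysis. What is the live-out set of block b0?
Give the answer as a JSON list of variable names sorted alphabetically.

Block summaries:
  b0 def {j,q} use ∅
  b1 def {c,j} use ∅
  b2 def {f,j} use {j}
  b3 def {c,q} use {q}
  b4 def {c} use {q}
  b5 def {c,f} use ∅

Live sets:
  b0 li=∅ lo={q}
  b1 li={q} lo={j,q}
  b2 li={j,q} lo={j,q}
  b3 li={q} lo=∅
  b4 li={j,q} lo={j,q}
  b5 li=∅ lo=∅

live-out(b0) = ["q"]

Answer: ["q"]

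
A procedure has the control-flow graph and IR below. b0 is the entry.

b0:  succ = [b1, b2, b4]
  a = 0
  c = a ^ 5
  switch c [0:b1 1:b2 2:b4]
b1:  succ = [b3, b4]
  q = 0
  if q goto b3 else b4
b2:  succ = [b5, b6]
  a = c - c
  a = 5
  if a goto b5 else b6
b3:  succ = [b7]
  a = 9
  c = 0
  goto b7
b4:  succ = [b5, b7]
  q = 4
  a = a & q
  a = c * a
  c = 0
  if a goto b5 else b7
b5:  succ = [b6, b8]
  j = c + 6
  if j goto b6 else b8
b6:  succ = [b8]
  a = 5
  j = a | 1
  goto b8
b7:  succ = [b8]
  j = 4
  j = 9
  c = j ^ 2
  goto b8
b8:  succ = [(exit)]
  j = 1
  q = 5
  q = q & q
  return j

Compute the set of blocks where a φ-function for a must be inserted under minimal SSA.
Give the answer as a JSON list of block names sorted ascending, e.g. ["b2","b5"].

Answer: ["b5", "b6", "b7", "b8"]

Analysis:
idom tree: b1←b0 b2←b0 b3←b1 b4←b0 b5←b0 b6←b0 b7←b0 b8←b0
Dom∩ at merges:
  b4: preds {b0,b1}: {b0} ∩ {b0,b1} = {b0}; idom=b0
  b5: preds {b2,b4}: {b0,b2} ∩ {b0,b4} = {b0}; idom=b0
  b6: preds {b2,b5}: {b0,b2} ∩ {b0,b5} = {b0}; idom=b0
  b7: preds {b3,b4}: {b0,b1,b3} ∩ {b0,b4} = {b0}; idom=b0
  b8: preds {b5,b6,b7}: {b0,b5} ∩ {b0,b6} ∩ {b0,b7} = {b0}; idom=b0

DF derivation:
  join b4 pred b0: · stop@b0
  join b4 pred b1: b1 stop@b0
  join b5 pred b2: b2 stop@b0
  join b5 pred b4: b4 stop@b0
  join b6 pred b2: b2 stop@b0
  join b6 pred b5: b5 stop@b0
  join b7 pred b3: b3→b1 stop@b0
  join b7 pred b4: b4 stop@b0
  join b8 pred b5: b5 stop@b0
  join b8 pred b6: b6 stop@b0
  join b8 pred b7: b7 stop@b0
  b0: DF=∅
  b1: DF={b4,b7}
  b2: DF={b5,b6}
  b3: DF={b7}
  b4: DF={b5,b7}
  b5: DF={b6,b8}
  b6: DF={b8}
  b7: DF={b8}
  b8: DF=∅

φ for a: defs {b0,b2,b3,b4,b6}
  DF⁺ = {b5,b6,b7,b8}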